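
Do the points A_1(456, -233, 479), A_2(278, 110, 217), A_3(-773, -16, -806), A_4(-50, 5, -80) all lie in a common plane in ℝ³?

No

The four points are coplanar iff the 3×3 determinant with rows A_1A_2, A_1A_3, A_1A_4 is zero.
Rows: (-178, 343, -262), (-1229, 217, -1285), (-506, 238, -559).
Expanding along the first row: (-178)(184527) − (343)(36801) + (-262)(-182700) = 2398851.
Nonzero ⇒ not coplanar.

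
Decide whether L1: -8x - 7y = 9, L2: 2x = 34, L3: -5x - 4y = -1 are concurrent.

Intersecting L1 and L2: solving the 2×2 system gives (x, y) = (17, -145/7).
Substitute into L3: (-5)(17) + (-4)(-145/7) = -15/7.
But L3 requires -1 ≠ -15/7, so the three lines have no common point.

No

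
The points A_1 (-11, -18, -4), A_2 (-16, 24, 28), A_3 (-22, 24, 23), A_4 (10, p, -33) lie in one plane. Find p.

-72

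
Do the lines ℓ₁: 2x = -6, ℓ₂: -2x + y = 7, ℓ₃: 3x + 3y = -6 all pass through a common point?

Yes

The three lines meet at one point iff the augmented coefficient matrix [aᵢ bᵢ cᵢ] has rank < 3, i.e. its determinant vanishes.
Here the determinant is 0.
It vanishes, so the lines are concurrent at (-3, 1).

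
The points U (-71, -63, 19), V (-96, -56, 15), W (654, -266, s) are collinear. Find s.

Direction UV = (-25, 7, -4). From the x-coordinate of W, the parameter along the line is τ = (654 − (-71))/(-25) = -29.
Then s = 19 + (-29)·(-4) = 135.

135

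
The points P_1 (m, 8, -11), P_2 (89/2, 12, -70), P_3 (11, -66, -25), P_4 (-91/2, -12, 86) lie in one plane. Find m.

The points are coplanar iff P_1P_2 · (P_1P_3 × P_1P_4) = 0.
Expanding, this is linear in m: (11088)m + (-121968) = 0.
So m = 11.

11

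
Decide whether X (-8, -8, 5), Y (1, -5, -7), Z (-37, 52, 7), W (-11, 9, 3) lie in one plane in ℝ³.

The four points are coplanar iff the 3×3 determinant with rows XY, XZ, XW is zero.
Rows: (9, 3, -12), (-29, 60, 2), (-3, 17, -2).
Expanding along the first row: (9)(-154) − (3)(64) + (-12)(-313) = 2178.
Nonzero ⇒ not coplanar.

No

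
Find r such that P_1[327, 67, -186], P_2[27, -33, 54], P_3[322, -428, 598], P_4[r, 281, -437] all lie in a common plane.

Normal to plane P_1P_2P_3: n = (40400, 234000, 148000); plane equation n·P = 1360800.
Requiring n·P_4 = 1360800: (40400)r + (1078000) = 1360800.
So r = 7.

7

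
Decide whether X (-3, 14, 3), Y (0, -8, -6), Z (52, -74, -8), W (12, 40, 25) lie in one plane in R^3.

The four points are coplanar iff the 3×3 determinant with rows XY, XZ, XW is zero.
Rows: (3, -22, -9), (55, -88, -11), (15, 26, 22).
Expanding along the first row: (3)(-1650) − (-22)(1375) + (-9)(2750) = 550.
Nonzero ⇒ not coplanar.

No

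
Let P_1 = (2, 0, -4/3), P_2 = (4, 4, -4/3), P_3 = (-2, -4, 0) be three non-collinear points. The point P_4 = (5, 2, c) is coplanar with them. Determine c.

-8/3

The plane through P_1, P_2, P_3 has equation (16/3)x − (8/3)y + 8z = 0.
Substituting P_4: (8)c + (64/3) = 0, so c = -8/3.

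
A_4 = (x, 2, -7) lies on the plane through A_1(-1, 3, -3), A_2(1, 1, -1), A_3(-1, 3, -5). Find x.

0

Coplanarity requires A_1A_2 · (A_1A_3 × A_1A_4) = 0.
A_1A_2 = (2, -2, 2), A_1A_3 = (0, 0, -2); the triple product is linear in x with coefficient 4 and constant term 0.
Setting it to zero: x = 0.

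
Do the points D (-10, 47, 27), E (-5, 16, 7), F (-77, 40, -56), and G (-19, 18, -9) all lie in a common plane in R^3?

No

With D as base: DE = (5, -31, -20), DF = (-67, -7, -83), DG = (-9, -29, -36).
DF × DG = (-2155, -1665, 1880).
DE · (DF × DG) = 3240.
Since 3240 ≠ 0, the four points are not coplanar.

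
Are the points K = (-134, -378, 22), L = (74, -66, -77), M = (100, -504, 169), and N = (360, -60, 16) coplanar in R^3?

A normal to the plane through K, L, M is n = KL × KM = (33390, -53742, -99216).
The plane has equation n·P = 13657464. For N: n·N = 13657464.
Equal, so N lies in the plane and all four are coplanar.

Yes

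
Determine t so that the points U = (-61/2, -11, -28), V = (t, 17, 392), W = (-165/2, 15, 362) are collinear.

Direction UW = (-52, 26, 390). From the y-coordinate of V, the parameter along the line is τ = (17 − (-11))/26 = 14/13.
Then t = (-61/2) + 14/13·(-52) = -173/2.

-173/2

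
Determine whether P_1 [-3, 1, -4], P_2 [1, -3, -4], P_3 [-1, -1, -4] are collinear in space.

Yes

P_1P_2 = (4, -4, 0), P_1P_3 = (2, -2, 0).
Each component of P_1P_3 is 1/2 times the corresponding component of P_1P_2, so P_1P_3 = 1/2·P_1P_2 and the points are collinear.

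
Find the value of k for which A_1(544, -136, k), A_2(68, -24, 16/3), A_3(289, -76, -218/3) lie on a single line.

Collinearity requires A_1A_2 × A_1A_3 = 0; each component is linear in k.
The x-component gives (-52)k + (-25376/3) = 0, so k = -488/3.
The remaining components then also vanish.

-488/3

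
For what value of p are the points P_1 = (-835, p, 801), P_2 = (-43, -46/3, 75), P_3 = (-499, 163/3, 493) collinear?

Collinearity requires P_1P_2 × P_1P_3 = 0; each component is linear in p.
The x-component gives (-418)p + (132506/3) = 0, so p = 317/3.
The remaining components then also vanish.

317/3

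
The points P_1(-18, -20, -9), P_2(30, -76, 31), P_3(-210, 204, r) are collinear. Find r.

Collinearity requires P_1P_2 × P_1P_3 = 0; each component is linear in r.
The x-component gives (-56)r + (-9464) = 0, so r = -169.
The remaining components then also vanish.

-169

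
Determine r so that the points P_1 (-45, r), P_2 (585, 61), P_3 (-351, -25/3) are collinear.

Collinearity: (P_1 − P_2) must be parallel to (P_3 − P_2) = (-936, -208/3).
Cross-multiplying the components: (r − 61)·(-936) = (-630)·(-208/3).
Solving gives r = 43/3.

43/3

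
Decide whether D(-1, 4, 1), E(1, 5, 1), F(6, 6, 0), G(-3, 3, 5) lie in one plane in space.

The four points are coplanar iff the 3×3 determinant with rows DE, DF, DG is zero.
Rows: (2, 1, 0), (7, 2, -1), (-2, -1, 4).
Expanding along the first row: (2)(7) − (1)(26) + (0)(-3) = -12.
Nonzero ⇒ not coplanar.

No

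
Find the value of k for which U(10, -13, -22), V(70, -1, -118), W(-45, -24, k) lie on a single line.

66

Direction UV = (60, 12, -96). From the x-coordinate of W, the parameter along the line is τ = (-45 − 10)/60 = -11/12.
Then k = (-22) + (-11/12)·(-96) = 66.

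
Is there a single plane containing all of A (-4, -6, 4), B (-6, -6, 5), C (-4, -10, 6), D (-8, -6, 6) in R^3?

A normal to the plane through A, B, C is n = AB × AC = (4, 4, 8).
The plane has equation n·P = -8. For D: n·D = -8.
Equal, so D lies in the plane and all four are coplanar.

Yes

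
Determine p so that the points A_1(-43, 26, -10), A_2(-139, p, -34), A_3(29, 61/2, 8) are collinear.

20

Collinearity requires A_1A_2 × A_1A_3 = 0; each component is linear in p.
The x-component gives (18)p + (-360) = 0, so p = 20.
The remaining components then also vanish.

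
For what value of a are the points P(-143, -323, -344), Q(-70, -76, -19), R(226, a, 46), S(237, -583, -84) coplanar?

-427

Normal to plane PQS: n = (148720, 104520, -112840); plane equation n·X = -16209960.
Requiring n·R = -16209960: (104520)a + (28420080) = -16209960.
So a = -427.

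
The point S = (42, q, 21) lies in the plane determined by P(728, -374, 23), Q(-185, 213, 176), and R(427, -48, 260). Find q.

-16

The plane through P, Q, R has equation 89241x + 170328y − 120951z = -1517097.
Substituting S: (170328)q + (1208151) = -1517097, so q = -16.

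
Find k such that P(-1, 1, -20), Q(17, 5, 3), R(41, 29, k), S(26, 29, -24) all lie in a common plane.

1

Coplanarity ⇔ det[PQ; PR; PS] = 0.
Expanding, this is linear in k: (-396)k + (396) = 0.
So k = 1.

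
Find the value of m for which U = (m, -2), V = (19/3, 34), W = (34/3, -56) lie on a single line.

25/3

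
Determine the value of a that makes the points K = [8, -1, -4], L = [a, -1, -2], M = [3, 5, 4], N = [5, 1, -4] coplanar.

Normal to plane KMN: n = (-16, -24, 8); plane equation n·P = -136.
Requiring n·L = -136: (-16)a + (8) = -136.
So a = 9.

9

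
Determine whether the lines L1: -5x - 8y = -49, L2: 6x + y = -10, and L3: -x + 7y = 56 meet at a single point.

No

Intersecting L1 and L2: solving the 2×2 system gives (x, y) = (-3, 8).
Substitute into L3: (-1)(-3) + (7)(8) = 59.
But L3 requires 56 ≠ 59, so the three lines have no common point.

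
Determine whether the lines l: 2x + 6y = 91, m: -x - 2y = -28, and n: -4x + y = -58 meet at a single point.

The three lines meet at one point iff the augmented coefficient matrix [aᵢ bᵢ cᵢ] has rank < 3, i.e. its determinant vanishes.
Here the determinant is -207.
Nonzero, so no common point exists.

No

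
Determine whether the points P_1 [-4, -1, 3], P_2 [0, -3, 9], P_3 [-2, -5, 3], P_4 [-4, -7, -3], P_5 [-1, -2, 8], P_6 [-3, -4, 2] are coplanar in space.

The plane through P_1, P_2, P_3 has normal n = P_1P_2 × P_1P_3 = (24, 12, -12) and equation n·P = -144.
Checking the remaining points: n·P_4 = -144, n·P_5 = -144, n·P_6 = -144.
All equal -144, so all 6 points lie in one plane.

Yes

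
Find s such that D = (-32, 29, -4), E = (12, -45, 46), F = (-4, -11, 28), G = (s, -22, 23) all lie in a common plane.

-8

Coplanarity ⇔ det[DE; DF; DG] = 0.
Expanding, this is linear in s: (-368)s + (-2944) = 0.
So s = -8.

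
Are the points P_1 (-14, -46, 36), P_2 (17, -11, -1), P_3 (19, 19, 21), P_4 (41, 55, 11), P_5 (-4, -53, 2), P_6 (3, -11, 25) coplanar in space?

No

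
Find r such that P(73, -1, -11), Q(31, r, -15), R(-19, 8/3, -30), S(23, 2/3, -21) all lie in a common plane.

-4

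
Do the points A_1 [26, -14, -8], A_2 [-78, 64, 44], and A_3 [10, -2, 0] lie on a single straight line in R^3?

Yes

A_1A_2 = (-104, 78, 52), A_1A_3 = (-16, 12, 8).
Each component of A_1A_3 is 2/13 times the corresponding component of A_1A_2, so A_1A_3 = 2/13·A_1A_2 and the points are collinear.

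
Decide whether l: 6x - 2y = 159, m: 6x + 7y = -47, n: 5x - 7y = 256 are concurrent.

No

Lines aᵢx + bᵢy = cᵢ with pairwise distinct directions are concurrent exactly when det[aᵢ bᵢ cᵢ] = 0.
Here the determinant is 77.
Nonzero, so no common point exists.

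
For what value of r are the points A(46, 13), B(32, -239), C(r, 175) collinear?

55

Collinearity: (C − A) must be parallel to (B − A) = (-14, -252).
Cross-multiplying the components: (r − 46)·(-252) = (162)·(-14).
Solving gives r = 55.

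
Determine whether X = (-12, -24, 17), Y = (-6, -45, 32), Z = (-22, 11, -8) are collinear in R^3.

Yes

XY = (6, -21, 15), XZ = (-10, 35, -25).
XY × XZ = (0, 0, 0).
The cross product vanishes, so the three points are collinear.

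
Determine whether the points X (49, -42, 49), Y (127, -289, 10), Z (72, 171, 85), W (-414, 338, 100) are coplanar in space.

Yes

The four points are coplanar iff the 3×3 determinant with rows XY, XZ, XW is zero.
Rows: (78, -247, -39), (23, 213, 36), (-463, 380, 51).
Expanding along the first row: (78)(-2817) − (-247)(17841) + (-39)(107359) = 0.
Zero determinant ⇒ coplanar.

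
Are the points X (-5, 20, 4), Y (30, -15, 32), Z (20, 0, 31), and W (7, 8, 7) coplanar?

No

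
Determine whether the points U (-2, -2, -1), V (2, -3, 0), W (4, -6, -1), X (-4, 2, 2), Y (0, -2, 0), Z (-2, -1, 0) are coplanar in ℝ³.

No

The plane through U, V, W has normal n = UV × UW = (4, 6, -10) and equation n·P = -10.
Checking the remaining points: n·X = -24, n·Y = -12, n·Z = -14.
Since n·X = -24 ≠ -10, X is off the plane and the points are not all coplanar.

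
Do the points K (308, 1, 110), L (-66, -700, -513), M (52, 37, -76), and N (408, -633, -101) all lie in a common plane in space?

With K as base: KL = (-374, -701, -623), KM = (-256, 36, -186), KN = (100, -634, -211).
KM × KN = (-125520, -72616, 158704).
KL · (KM × KN) = -1024296.
Since -1024296 ≠ 0, the four points are not coplanar.

No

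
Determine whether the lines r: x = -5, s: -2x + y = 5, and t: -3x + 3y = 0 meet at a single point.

Yes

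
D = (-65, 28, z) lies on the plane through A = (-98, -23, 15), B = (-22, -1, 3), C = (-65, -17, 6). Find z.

54

Coplanarity requires AB · (AC × AD) = 0.
AB = (76, 22, -12), AC = (33, 6, -9); the triple product is linear in z with coefficient -270 and constant term 14580.
Setting it to zero: z = 54.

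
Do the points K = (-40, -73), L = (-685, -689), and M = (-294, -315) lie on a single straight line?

KL = (-645, -616), KM = (-254, -242).
Twice the signed area of △KLM is (-645)(-242) − (-616)(-254) = -374.
The area is nonzero, so the three points are not collinear.

No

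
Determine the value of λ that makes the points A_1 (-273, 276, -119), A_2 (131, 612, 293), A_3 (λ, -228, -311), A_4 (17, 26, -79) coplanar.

Normal to plane A_1A_2A_4: n = (116440, 103320, -198440); plane equation n·P = 20342560.
Requiring n·A_3 = 20342560: (116440)λ + (38157880) = 20342560.
So λ = -153.

-153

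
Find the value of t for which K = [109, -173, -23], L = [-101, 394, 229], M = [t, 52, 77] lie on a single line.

77/3

Collinearity requires KL × KM = 0; each component is linear in t.
The y-component gives (252)t + (-6468) = 0, so t = 77/3.
The remaining components then also vanish.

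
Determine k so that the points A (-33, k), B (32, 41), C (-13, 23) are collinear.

15

The three points are collinear iff det[AB; AC] = 0.
This determinant is linear in k: (-45)k + (675) = 0, so k = 15.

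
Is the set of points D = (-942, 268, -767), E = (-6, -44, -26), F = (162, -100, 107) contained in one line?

Yes

DE = (936, -312, 741), DF = (1104, -368, 874).
DE × DF = (0, 0, 0).
The cross product vanishes, so the three points are collinear.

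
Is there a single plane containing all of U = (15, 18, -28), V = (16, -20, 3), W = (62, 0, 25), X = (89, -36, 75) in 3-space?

A normal to the plane through U, V, W is n = UV × UW = (-1456, 1404, 1768).
The plane has equation n·P = -46072. For X: n·X = -47528.
-47528 ≠ -46072, so X is off the plane.

No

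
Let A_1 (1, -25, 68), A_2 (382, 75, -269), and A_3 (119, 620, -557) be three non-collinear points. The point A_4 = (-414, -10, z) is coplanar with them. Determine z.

330

A normal to the plane is n = A_1A_2 × A_1A_3 = (154865, 198359, 233945).
A_4 lies in the plane iff n · A_1A_4 = 0.
This gives (233945)z + (-77201850) = 0, so z = 330.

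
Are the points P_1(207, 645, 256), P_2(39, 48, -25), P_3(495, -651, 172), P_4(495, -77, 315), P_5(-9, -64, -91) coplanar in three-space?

The plane through P_1, P_2, P_3 has normal n = P_1P_2 × P_1P_3 = (-314028, -95040, 389664) and equation n·P = -26550612.
Checking the remaining points: n·P_4 = -25381620, n·P_5 = -26550612.
Since n·P_4 = -25381620 ≠ -26550612, P_4 is off the plane and the points are not all coplanar.

No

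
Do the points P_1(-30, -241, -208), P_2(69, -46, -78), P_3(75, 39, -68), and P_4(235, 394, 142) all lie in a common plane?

No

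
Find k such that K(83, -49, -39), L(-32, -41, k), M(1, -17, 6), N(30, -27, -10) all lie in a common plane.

Normal to plane KMN: n = (-62, -7, -108); plane equation n·P = -591.
Requiring n·L = -591: (-108)k + (2271) = -591.
So k = 53/2.

53/2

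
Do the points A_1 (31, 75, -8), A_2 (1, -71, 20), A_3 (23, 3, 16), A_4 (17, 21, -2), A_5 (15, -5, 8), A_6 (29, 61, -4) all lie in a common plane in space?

The plane through A_1, A_2, A_3 has normal n = A_1A_2 × A_1A_3 = (-1488, 496, 992) and equation n·P = -16864.
Checking the remaining points: n·A_4 = -16864, n·A_5 = -16864, n·A_6 = -16864.
All equal -16864, so all 6 points lie in one plane.

Yes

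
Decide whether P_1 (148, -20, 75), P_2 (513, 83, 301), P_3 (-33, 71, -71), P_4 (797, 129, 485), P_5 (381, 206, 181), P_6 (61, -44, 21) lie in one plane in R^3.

Yes

The plane through P_1, P_2, P_3 has normal n = P_1P_2 × P_1P_3 = (-35604, 12384, 51858) and equation n·P = -1627722.
Checking the remaining points: n·P_4 = -1627722, n·P_5 = -1627722, n·P_6 = -1627722.
All equal -1627722, so all 6 points lie in one plane.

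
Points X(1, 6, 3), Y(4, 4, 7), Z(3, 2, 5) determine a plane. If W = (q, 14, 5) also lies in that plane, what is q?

1

Coplanarity requires XY · (XZ × XW) = 0.
XY = (3, -2, 4), XZ = (2, -4, 2); the triple product is linear in q with coefficient 12 and constant term -12.
Setting it to zero: q = 1.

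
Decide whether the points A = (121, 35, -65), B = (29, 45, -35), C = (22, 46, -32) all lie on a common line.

AB = (-92, 10, 30), AC = (-99, 11, 33).
AB × AC = (0, 66, -22).
The cross product is nonzero, so the points do not lie on one line.

No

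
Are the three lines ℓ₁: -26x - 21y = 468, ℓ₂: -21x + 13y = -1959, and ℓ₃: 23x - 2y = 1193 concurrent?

The three lines meet at one point iff the augmented coefficient matrix [aᵢ bᵢ cᵢ] has rank < 3, i.e. its determinant vanishes.
Here the determinant is -1558.
Nonzero, so no common point exists.

No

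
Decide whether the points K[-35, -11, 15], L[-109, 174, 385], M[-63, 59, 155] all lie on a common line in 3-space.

Yes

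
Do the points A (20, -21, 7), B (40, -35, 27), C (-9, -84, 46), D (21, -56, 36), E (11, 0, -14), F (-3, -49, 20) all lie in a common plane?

Yes

The plane through A, B, C has normal n = AB × AC = (714, -1360, -1666) and equation n·P = 31178.
Checking the remaining points: n·D = 31178, n·E = 31178, n·F = 31178.
All equal 31178, so all 6 points lie in one plane.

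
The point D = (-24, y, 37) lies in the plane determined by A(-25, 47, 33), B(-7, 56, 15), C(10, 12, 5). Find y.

10

A normal to the plane is n = AB × AC = (-882, -126, -945).
D lies in the plane iff n · AD = 0.
This gives (-126)y + (1260) = 0, so y = 10.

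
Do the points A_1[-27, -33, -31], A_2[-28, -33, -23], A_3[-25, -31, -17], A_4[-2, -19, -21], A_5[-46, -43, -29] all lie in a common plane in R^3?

The plane through A_1, A_2, A_3 has normal n = A_1A_2 × A_1A_3 = (-16, 30, -2) and equation n·P = -496.
Checking the remaining points: n·A_4 = -496, n·A_5 = -496.
All equal -496, so all 5 points lie in one plane.

Yes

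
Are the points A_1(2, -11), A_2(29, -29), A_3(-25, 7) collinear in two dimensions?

Yes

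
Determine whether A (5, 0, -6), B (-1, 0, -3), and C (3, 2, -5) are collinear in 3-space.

AB = (-6, 0, 3), AC = (-2, 2, 1).
Comparing components 2 and 3: (0)(1) − (3)(2) = -6 ≠ 0, so AB and AC are not parallel and the points are not collinear.

No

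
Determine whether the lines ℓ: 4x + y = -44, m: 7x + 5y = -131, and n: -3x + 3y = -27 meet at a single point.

No

The three lines meet at one point iff the augmented coefficient matrix [aᵢ bᵢ cᵢ] has rank < 3, i.e. its determinant vanishes.
Here the determinant is 30.
Nonzero, so no common point exists.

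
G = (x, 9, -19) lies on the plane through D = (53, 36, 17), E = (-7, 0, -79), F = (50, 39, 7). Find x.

A normal to the plane is n = DE × DF = (648, -312, -288).
G lies in the plane iff n · DG = 0.
This gives (648)x + (-15552) = 0, so x = 24.

24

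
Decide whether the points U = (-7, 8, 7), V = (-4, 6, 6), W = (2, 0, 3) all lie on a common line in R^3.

No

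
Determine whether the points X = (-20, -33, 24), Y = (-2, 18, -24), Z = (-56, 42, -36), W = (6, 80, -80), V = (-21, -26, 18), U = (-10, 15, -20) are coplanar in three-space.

Yes

The plane through X, Y, Z has normal n = XY × XZ = (540, 2808, 3186) and equation n·P = -27000.
Checking the remaining points: n·W = -27000, n·V = -27000, n·U = -27000.
All equal -27000, so all 6 points lie in one plane.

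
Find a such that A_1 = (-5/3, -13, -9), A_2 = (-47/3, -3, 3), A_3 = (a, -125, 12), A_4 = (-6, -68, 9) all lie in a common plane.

14/3

Normal to plane A_1A_2A_4: n = (840, 200, 2440/3); plane equation n·P = -11320.
Requiring n·A_3 = -11320: (840)a + (-15240) = -11320.
So a = 14/3.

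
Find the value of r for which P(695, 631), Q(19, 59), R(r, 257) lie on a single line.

The three points are collinear iff det[PQ; PR] = 0.
This determinant is linear in r: (572)r + (-144716) = 0, so r = 253.

253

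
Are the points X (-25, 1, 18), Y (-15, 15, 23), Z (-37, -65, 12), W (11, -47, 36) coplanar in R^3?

The four points are coplanar iff the 3×3 determinant with rows XY, XZ, XW is zero.
Rows: (10, 14, 5), (-12, -66, -6), (36, -48, 18).
Expanding along the first row: (10)(-1476) − (14)(0) + (5)(2952) = 0.
Zero determinant ⇒ coplanar.

Yes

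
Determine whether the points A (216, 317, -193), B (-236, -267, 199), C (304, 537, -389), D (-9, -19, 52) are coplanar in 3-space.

No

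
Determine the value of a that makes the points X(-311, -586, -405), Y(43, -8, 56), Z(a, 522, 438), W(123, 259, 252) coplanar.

Normal to plane XYW: n = (-9799, -32504, 48278); plane equation n·P = 2542243.
Requiring n·Z = 2542243: (-9799)a + (4178676) = 2542243.
So a = 167.

167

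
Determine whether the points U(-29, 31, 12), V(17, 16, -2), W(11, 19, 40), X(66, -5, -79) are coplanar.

With U as base: UV = (46, -15, -14), UW = (40, -12, 28), UX = (95, -36, -91).
UW × UX = (2100, 6300, -300).
UV · (UW × UX) = 6300.
Since 6300 ≠ 0, the four points are not coplanar.

No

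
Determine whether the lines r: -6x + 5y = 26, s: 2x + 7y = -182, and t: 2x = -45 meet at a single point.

No

Intersecting r and s: solving the 2×2 system gives (x, y) = (-21, -20).
Substitute into t: (2)(-21) + (0)(-20) = -42.
But t requires -45 ≠ -42, so the three lines have no common point.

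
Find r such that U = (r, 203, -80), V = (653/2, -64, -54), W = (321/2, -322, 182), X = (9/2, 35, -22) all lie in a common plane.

-377/2

Coplanarity ⇔ det[UV; UW; UX] = 0.
Expanding, this is linear in r: (31620)r + (5960370) = 0.
So r = -377/2.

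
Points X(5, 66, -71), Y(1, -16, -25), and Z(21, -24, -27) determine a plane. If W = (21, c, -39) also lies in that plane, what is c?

-2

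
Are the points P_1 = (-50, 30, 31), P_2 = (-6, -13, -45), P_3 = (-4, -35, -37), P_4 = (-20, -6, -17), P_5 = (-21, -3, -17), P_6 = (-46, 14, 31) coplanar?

No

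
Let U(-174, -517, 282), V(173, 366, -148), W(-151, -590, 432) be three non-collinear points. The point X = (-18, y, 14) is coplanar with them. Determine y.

-65

The plane through U, V, W has equation 101060x − 61940y − 45640z = 1568060.
Substituting X: (-61940)y + (-2458040) = 1568060, so y = -65.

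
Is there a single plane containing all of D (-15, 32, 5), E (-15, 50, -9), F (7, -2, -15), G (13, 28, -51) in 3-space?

The four points are coplanar iff the 3×3 determinant with rows DE, DF, DG is zero.
Rows: (0, 18, -14), (22, -34, -20), (28, -4, -56).
Expanding along the first row: (0)(1824) − (18)(-672) + (-14)(864) = 0.
Zero determinant ⇒ coplanar.

Yes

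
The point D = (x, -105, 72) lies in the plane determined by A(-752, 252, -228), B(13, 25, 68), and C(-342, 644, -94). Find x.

A normal to the plane is n = AB × AC = (-146450, 18850, 392950).
D lies in the plane iff n · AD = 0.
This gives (-146450)x + (1025150) = 0, so x = 7.

7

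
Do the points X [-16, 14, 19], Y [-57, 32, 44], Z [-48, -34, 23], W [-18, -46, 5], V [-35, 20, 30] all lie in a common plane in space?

The plane through X, Y, Z has normal n = XY × XZ = (1272, -636, 2544) and equation n·P = 19080.
Checking the remaining points: n·W = 19080, n·V = 19080.
All equal 19080, so all 5 points lie in one plane.

Yes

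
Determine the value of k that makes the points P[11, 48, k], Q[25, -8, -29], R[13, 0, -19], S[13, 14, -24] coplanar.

-34

The points are coplanar iff PQ · (PR × PS) = 0.
Expanding, this is linear in k: (168)k + (5712) = 0.
So k = -34.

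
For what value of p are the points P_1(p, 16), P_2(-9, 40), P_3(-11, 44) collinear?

3

The three points are collinear iff det[P_1P_2; P_1P_3] = 0.
This determinant is linear in p: (-4)p + (12) = 0, so p = 3.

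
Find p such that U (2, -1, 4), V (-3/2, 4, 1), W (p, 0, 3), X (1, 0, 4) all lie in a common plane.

Normal to plane UVX: n = (3, 3, 3/2); plane equation n·P = 9.
Requiring n·W = 9: (3)p + (9/2) = 9.
So p = 3/2.

3/2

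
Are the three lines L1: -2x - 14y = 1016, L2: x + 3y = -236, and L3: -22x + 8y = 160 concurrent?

Yes

The three lines meet at one point iff the augmented coefficient matrix [aᵢ bᵢ cᵢ] has rank < 3, i.e. its determinant vanishes.
Here the determinant is 0.
It vanishes, so the lines are concurrent at (-32, -68).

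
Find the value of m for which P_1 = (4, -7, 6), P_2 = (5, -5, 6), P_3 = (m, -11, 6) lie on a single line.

Direction P_1P_2 = (1, 2, 0). From the y-coordinate of P_3, the parameter along the line is τ = (-11 − (-7))/2 = -2.
Then m = 4 + (-2)·(1) = 2.

2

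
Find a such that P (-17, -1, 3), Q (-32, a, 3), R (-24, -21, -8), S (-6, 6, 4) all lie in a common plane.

Normal to plane PRS: n = (57, -114, 171); plane equation n·X = -342.
Requiring n·Q = -342: (-114)a + (-1311) = -342.
So a = -17/2.

-17/2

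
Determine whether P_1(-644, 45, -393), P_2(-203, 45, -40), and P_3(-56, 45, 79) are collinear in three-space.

No

P_1P_2 = (441, 0, 353), P_1P_3 = (588, 0, 472).
Comparing components 3 and 1: (353)(588) − (441)(472) = -588 ≠ 0, so P_1P_2 and P_1P_3 are not parallel and the points are not collinear.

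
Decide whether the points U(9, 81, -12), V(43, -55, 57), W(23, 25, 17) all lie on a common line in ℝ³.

No

UV = (34, -136, 69), UW = (14, -56, 29).
UV × UW = (-80, -20, 0).
The cross product is nonzero, so the points do not lie on one line.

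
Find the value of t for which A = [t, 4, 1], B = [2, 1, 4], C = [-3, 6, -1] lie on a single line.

-1

Collinearity requires AB × AC = 0; each component is linear in t.
The y-component gives (-5)t + (-5) = 0, so t = -1.
The remaining components then also vanish.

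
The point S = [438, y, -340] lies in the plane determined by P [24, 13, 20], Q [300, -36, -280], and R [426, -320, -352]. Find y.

-423

Coplanarity requires PQ · (PR × PS) = 0.
PQ = (276, -49, -300), PR = (402, -333, -372); the triple product is linear in y with coefficient -17928 and constant term -7583544.
Setting it to zero: y = -423.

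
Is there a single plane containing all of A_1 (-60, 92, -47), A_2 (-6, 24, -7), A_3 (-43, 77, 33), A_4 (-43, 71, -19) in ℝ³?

A normal to the plane through A_1, A_2, A_3 is n = A_1A_2 × A_1A_3 = (-4840, -3640, 346).
The plane has equation n·P = -60742. For A_4: n·A_4 = -56894.
-56894 ≠ -60742, so A_4 is off the plane.

No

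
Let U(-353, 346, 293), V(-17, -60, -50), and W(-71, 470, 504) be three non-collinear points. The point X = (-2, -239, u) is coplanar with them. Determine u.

-238

A normal to the plane is n = UV × UW = (-43134, -167622, 156156).
X lies in the plane iff n · UX = 0.
This gives (156156)u + (37165128) = 0, so u = -238.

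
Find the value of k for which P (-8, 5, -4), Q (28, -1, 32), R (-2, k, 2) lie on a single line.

Collinearity requires PQ × PR = 0; each component is linear in k.
The x-component gives (-36)k + (144) = 0, so k = 4.
The remaining components then also vanish.

4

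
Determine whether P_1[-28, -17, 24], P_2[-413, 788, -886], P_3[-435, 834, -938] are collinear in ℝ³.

Yes

P_1P_2 = (-385, 805, -910), P_1P_3 = (-407, 851, -962).
Each component of P_1P_3 is 37/35 times the corresponding component of P_1P_2, so P_1P_3 = 37/35·P_1P_2 and the points are collinear.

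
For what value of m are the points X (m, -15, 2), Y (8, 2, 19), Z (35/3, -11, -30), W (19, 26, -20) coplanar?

19/3

Coplanarity ⇔ det[XY; XZ; XW] = 0.
Expanding, this is linear in m: (-1683)m + (10659) = 0.
So m = 19/3.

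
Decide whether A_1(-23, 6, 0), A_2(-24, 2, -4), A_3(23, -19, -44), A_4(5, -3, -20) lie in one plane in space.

With A_1 as base: A_1A_2 = (-1, -4, -4), A_1A_3 = (46, -25, -44), A_1A_4 = (28, -9, -20).
A_1A_3 × A_1A_4 = (104, -312, 286).
A_1A_2 · (A_1A_3 × A_1A_4) = 0.
The scalar triple product vanishes, so the four points are coplanar.

Yes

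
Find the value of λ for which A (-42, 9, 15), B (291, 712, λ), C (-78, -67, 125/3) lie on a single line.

-695/3

Direction AC = (-36, -76, 80/3). From the x-coordinate of B, the parameter along the line is τ = (291 − (-42))/(-36) = -37/4.
Then λ = 15 + (-37/4)·(80/3) = -695/3.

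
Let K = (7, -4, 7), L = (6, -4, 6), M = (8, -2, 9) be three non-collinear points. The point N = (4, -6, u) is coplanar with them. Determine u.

3

Coplanarity requires KL · (KM × KN) = 0.
KL = (-1, 0, -1), KM = (1, 2, 2); the triple product is linear in u with coefficient -2 and constant term 6.
Setting it to zero: u = 3.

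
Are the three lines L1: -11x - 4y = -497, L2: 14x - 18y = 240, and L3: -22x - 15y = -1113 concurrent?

Intersecting L1 and L2: solving the 2×2 system gives (x, y) = (39, 17).
Substitute into L3: (-22)(39) + (-15)(17) = -1113.
This equals -1113, so (39, 17) lies on all three lines and they are concurrent.

Yes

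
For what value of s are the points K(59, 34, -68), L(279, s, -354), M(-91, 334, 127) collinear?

Collinearity requires KL × KM = 0; each component is linear in s.
The x-component gives (195)s + (79170) = 0, so s = -406.
The remaining components then also vanish.

-406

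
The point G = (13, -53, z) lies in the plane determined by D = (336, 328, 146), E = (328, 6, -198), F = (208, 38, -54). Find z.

A normal to the plane is n = DE × DF = (-35360, 42432, -38896).
G lies in the plane iff n · DG = 0.
This gives (-38896)z + (933504) = 0, so z = 24.

24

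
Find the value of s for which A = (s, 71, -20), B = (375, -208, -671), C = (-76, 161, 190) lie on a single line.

34

Collinearity requires AB × AC = 0; each component is linear in s.
The y-component gives (861)s + (-29274) = 0, so s = 34.
The remaining components then also vanish.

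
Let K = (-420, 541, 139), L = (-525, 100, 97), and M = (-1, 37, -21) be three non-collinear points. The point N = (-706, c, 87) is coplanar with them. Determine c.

A normal to the plane is n = KL × KM = (49392, -34398, 237699).
N lies in the plane iff n · KN = 0.
This gives (-34398)c + (-7877142) = 0, so c = -229.

-229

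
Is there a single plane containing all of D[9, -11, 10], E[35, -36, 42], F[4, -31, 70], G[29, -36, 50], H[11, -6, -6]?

Yes

The plane through D, E, F has normal n = DE × DF = (-860, -1720, -645) and equation n·P = 4730.
Checking the remaining points: n·G = 4730, n·H = 4730.
All equal 4730, so all 5 points lie in one plane.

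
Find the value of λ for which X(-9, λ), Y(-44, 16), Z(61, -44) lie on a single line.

-4

The three points are collinear iff det[XY; XZ] = 0.
This determinant is linear in λ: (105)λ + (420) = 0, so λ = -4.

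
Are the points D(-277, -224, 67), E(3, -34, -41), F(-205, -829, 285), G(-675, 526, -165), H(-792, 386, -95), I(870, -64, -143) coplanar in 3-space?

The plane through D, E, F has normal n = DE × DF = (-23920, -68816, -183080) and equation n·P = 9774264.
Checking the remaining points: n·G = 10156984, n·H = 9774264, n·I = 9774264.
Since n·G = 10156984 ≠ 9774264, G is off the plane and the points are not all coplanar.

No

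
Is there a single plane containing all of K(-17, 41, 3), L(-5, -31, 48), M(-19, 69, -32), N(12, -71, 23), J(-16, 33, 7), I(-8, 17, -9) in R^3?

No

The plane through K, L, M has normal n = KL × KM = (1260, 330, 192) and equation n·P = -7314.
Checking the remaining points: n·N = -3894, n·J = -7926, n·I = -6198.
Since n·N = -3894 ≠ -7314, N is off the plane and the points are not all coplanar.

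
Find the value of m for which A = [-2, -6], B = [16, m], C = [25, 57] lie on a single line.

Collinearity: (B − A) must be parallel to (C − A) = (27, 63).
Cross-multiplying the components: (m − (-6))·(27) = (18)·(63).
Solving gives m = 36.

36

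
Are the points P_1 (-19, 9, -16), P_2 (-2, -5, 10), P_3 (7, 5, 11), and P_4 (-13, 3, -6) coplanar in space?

No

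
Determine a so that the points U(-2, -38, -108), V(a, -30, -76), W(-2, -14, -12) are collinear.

Direction UW = (0, 24, 96). From the y-coordinate of V, the parameter along the line is τ = (-30 − (-38))/24 = 1/3.
Then a = (-2) + 1/3·(0) = -2.

-2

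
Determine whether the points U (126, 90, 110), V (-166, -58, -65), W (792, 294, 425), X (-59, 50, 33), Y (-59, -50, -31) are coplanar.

The plane through U, V, W has normal n = UV × UW = (-10920, -24570, 39000) and equation n·P = 702780.
Checking the remaining points: n·X = 702780, n·Y = 663780.
Since n·Y = 663780 ≠ 702780, Y is off the plane and the points are not all coplanar.

No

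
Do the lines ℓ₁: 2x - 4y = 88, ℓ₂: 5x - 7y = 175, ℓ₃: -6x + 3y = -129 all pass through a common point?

Yes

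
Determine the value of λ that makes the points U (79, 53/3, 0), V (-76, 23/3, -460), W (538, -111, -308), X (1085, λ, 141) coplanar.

Coplanarity ⇔ det[UV; UW; UX] = 0.
Expanding, this is linear in λ: (-258880)λ + (-48410560) = 0.
So λ = -187.

-187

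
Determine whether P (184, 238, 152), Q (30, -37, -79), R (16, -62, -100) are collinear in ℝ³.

PQ = (-154, -275, -231), PR = (-168, -300, -252).
Each component of PR is 12/11 times the corresponding component of PQ, so PR = 12/11·PQ and the points are collinear.

Yes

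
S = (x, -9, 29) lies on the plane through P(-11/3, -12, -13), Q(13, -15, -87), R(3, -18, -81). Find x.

-29/3

A normal to the plane is n = PQ × PR = (-240, 640, -80).
S lies in the plane iff n · PS = 0.
This gives (-240)x + (-2320) = 0, so x = -29/3.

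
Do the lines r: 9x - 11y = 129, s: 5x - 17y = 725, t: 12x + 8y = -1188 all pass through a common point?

Yes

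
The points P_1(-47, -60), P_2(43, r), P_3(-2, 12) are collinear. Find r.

84

Collinearity: (P_2 − P_1) must be parallel to (P_3 − P_1) = (45, 72).
Cross-multiplying the components: (r − (-60))·(45) = (90)·(72).
Solving gives r = 84.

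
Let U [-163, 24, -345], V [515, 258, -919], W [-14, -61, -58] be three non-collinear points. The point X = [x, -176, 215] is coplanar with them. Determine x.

-393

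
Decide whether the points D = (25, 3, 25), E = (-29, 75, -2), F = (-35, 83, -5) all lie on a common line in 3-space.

DE = (-54, 72, -27), DF = (-60, 80, -30).
Each component of DF is 10/9 times the corresponding component of DE, so DF = 10/9·DE and the points are collinear.

Yes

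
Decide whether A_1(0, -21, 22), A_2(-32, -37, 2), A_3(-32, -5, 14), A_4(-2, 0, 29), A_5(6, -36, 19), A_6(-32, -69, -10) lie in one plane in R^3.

Yes

The plane through A_1, A_2, A_3 has normal n = A_1A_2 × A_1A_3 = (448, 384, -1024) and equation n·P = -30592.
Checking the remaining points: n·A_4 = -30592, n·A_5 = -30592, n·A_6 = -30592.
All equal -30592, so all 6 points lie in one plane.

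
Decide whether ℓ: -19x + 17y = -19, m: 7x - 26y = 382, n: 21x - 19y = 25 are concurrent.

Intersecting ℓ and m: solving the 2×2 system gives (x, y) = (-16, -19).
Substitute into n: (21)(-16) + (-19)(-19) = 25.
This equals 25, so (-16, -19) lies on all three lines and they are concurrent.

Yes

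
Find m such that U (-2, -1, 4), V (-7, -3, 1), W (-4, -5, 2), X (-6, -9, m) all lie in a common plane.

0

Normal to plane UVW: n = (-8, -4, 16); plane equation n·P = 84.
Requiring n·X = 84: (16)m + (84) = 84.
So m = 0.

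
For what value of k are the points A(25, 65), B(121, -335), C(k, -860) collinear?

Collinearity: (C − A) must be parallel to (B − A) = (96, -400).
Cross-multiplying the components: (k − 25)·(-400) = (-925)·(96).
Solving gives k = 247.

247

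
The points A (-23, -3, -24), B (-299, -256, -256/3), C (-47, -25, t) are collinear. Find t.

-88/3

Direction AB = (-276, -253, -184/3). From the x-coordinate of C, the parameter along the line is τ = (-47 − (-23))/(-276) = 2/23.
Then t = (-24) + 2/23·(-184/3) = -88/3.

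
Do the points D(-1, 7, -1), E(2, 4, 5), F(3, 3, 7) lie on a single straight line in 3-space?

Yes

DE = (3, -3, 6), DF = (4, -4, 8).
DE × DF = (0, 0, 0).
The cross product vanishes, so the three points are collinear.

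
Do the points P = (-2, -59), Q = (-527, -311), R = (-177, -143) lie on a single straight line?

Yes

PQ = (-525, -252), PR = (-175, -84).
Twice the signed area of △PQR is (-525)(-84) − (-252)(-175) = 0.
The triangle is degenerate (zero area), so the points are collinear.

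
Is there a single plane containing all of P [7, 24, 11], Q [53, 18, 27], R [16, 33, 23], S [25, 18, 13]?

A normal to the plane through P, Q, R is n = PQ × PR = (-216, -408, 468).
The plane has equation n·X = -6156. For S: n·S = -6660.
-6660 ≠ -6156, so S is off the plane.

No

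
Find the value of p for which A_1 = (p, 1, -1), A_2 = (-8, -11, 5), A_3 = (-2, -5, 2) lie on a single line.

Collinearity requires A_1A_2 × A_1A_3 = 0; each component is linear in p.
The y-component gives (-3)p + (12) = 0, so p = 4.
The remaining components then also vanish.

4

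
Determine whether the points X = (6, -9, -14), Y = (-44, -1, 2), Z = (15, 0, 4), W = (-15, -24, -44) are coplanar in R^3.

A normal to the plane through X, Y, Z is n = XY × XZ = (0, 1044, -522).
The plane has equation n·P = -2088. For W: n·W = -2088.
Equal, so W lies in the plane and all four are coplanar.

Yes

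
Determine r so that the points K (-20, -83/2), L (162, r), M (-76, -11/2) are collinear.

-317/2

Collinearity: (L − K) must be parallel to (M − K) = (-56, 36).
Cross-multiplying the components: (r − (-83/2))·(-56) = (182)·(36).
Solving gives r = -317/2.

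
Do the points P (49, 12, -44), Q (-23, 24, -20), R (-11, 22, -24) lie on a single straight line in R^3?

Yes

PQ = (-72, 12, 24), PR = (-60, 10, 20).
Each component of PR is 5/6 times the corresponding component of PQ, so PR = 5/6·PQ and the points are collinear.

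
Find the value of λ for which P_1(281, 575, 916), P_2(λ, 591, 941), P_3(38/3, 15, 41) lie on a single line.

866/3

Direction P_1P_3 = (-805/3, -560, -875). From the y-coordinate of P_2, the parameter along the line is τ = (591 − 575)/(-560) = -1/35.
Then λ = 281 + (-1/35)·(-805/3) = 866/3.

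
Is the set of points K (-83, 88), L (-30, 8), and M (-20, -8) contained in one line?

No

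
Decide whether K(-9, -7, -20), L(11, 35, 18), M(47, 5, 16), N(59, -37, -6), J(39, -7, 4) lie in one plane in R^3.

Yes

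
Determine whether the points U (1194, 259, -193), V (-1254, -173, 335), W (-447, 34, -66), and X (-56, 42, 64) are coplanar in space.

Yes

A normal to the plane through U, V, W is n = UV × UW = (63936, -555552, -158112).
The plane has equation n·P = -37032768. For X: n·X = -37032768.
Equal, so X lies in the plane and all four are coplanar.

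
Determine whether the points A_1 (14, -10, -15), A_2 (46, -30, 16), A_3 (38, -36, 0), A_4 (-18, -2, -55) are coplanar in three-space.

Yes

With A_1 as base: A_1A_2 = (32, -20, 31), A_1A_3 = (24, -26, 15), A_1A_4 = (-32, 8, -40).
A_1A_3 × A_1A_4 = (920, 480, -640).
A_1A_2 · (A_1A_3 × A_1A_4) = 0.
The scalar triple product vanishes, so the four points are coplanar.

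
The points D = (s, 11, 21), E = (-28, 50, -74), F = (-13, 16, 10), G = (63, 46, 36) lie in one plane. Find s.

Coplanarity ⇔ det[DE; DF; DG] = 0.
Expanding, this is linear in s: (3404)s + (40848) = 0.
So s = -12.

-12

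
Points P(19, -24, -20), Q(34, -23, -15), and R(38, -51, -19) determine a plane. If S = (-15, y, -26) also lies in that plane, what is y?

2

A normal to the plane is n = PQ × PR = (136, 80, -424).
S lies in the plane iff n · PS = 0.
This gives (80)y + (-160) = 0, so y = 2.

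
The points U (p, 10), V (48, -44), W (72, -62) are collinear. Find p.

-24

The three points are collinear iff det[UV; UW] = 0.
This determinant is linear in p: (18)p + (432) = 0, so p = -24.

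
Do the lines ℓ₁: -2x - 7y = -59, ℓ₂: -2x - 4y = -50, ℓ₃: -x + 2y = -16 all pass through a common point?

Intersecting ℓ₁ and ℓ₂: solving the 2×2 system gives (x, y) = (19, 3).
Substitute into ℓ₃: (-1)(19) + (2)(3) = -13.
But ℓ₃ requires -16 ≠ -13, so the three lines have no common point.

No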